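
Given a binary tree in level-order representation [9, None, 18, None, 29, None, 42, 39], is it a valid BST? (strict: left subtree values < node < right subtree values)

Level-order array: [9, None, 18, None, 29, None, 42, 39]
Validate using subtree bounds (lo, hi): at each node, require lo < value < hi,
then recurse left with hi=value and right with lo=value.
Preorder trace (stopping at first violation):
  at node 9 with bounds (-inf, +inf): OK
  at node 18 with bounds (9, +inf): OK
  at node 29 with bounds (18, +inf): OK
  at node 42 with bounds (29, +inf): OK
  at node 39 with bounds (29, 42): OK
No violation found at any node.
Result: Valid BST


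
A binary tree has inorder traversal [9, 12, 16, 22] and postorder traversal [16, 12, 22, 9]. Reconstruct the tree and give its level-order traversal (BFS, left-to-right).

Inorder:   [9, 12, 16, 22]
Postorder: [16, 12, 22, 9]
Algorithm: postorder visits root last, so walk postorder right-to-left;
each value is the root of the current inorder slice — split it at that
value, recurse on the right subtree first, then the left.
Recursive splits:
  root=9; inorder splits into left=[], right=[12, 16, 22]
  root=22; inorder splits into left=[12, 16], right=[]
  root=12; inorder splits into left=[], right=[16]
  root=16; inorder splits into left=[], right=[]
Reconstructed level-order: [9, 22, 12, 16]


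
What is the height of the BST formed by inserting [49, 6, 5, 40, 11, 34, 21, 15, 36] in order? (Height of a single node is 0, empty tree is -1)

Insertion order: [49, 6, 5, 40, 11, 34, 21, 15, 36]
Tree (level-order array): [49, 6, None, 5, 40, None, None, 11, None, None, 34, 21, 36, 15]
Compute height bottom-up (empty subtree = -1):
  height(5) = 1 + max(-1, -1) = 0
  height(15) = 1 + max(-1, -1) = 0
  height(21) = 1 + max(0, -1) = 1
  height(36) = 1 + max(-1, -1) = 0
  height(34) = 1 + max(1, 0) = 2
  height(11) = 1 + max(-1, 2) = 3
  height(40) = 1 + max(3, -1) = 4
  height(6) = 1 + max(0, 4) = 5
  height(49) = 1 + max(5, -1) = 6
Height = 6


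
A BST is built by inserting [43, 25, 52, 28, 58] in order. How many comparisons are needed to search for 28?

Search path for 28: 43 -> 25 -> 28
Found: True
Comparisons: 3


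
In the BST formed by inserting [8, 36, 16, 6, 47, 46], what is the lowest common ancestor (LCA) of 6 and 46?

Tree insertion order: [8, 36, 16, 6, 47, 46]
Tree (level-order array): [8, 6, 36, None, None, 16, 47, None, None, 46]
In a BST, the LCA of p=6, q=46 is the first node v on the
root-to-leaf path with p <= v <= q (go left if both < v, right if both > v).
Walk from root:
  at 8: 6 <= 8 <= 46, this is the LCA
LCA = 8


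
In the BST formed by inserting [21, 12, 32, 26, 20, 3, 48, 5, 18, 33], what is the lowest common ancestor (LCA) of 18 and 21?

Tree insertion order: [21, 12, 32, 26, 20, 3, 48, 5, 18, 33]
Tree (level-order array): [21, 12, 32, 3, 20, 26, 48, None, 5, 18, None, None, None, 33]
In a BST, the LCA of p=18, q=21 is the first node v on the
root-to-leaf path with p <= v <= q (go left if both < v, right if both > v).
Walk from root:
  at 21: 18 <= 21 <= 21, this is the LCA
LCA = 21


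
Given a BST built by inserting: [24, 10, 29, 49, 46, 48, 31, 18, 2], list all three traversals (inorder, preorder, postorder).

Tree insertion order: [24, 10, 29, 49, 46, 48, 31, 18, 2]
Tree (level-order array): [24, 10, 29, 2, 18, None, 49, None, None, None, None, 46, None, 31, 48]
Inorder (L, root, R): [2, 10, 18, 24, 29, 31, 46, 48, 49]
Preorder (root, L, R): [24, 10, 2, 18, 29, 49, 46, 31, 48]
Postorder (L, R, root): [2, 18, 10, 31, 48, 46, 49, 29, 24]


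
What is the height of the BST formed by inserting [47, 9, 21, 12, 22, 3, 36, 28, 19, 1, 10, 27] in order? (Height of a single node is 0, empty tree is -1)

Insertion order: [47, 9, 21, 12, 22, 3, 36, 28, 19, 1, 10, 27]
Tree (level-order array): [47, 9, None, 3, 21, 1, None, 12, 22, None, None, 10, 19, None, 36, None, None, None, None, 28, None, 27]
Compute height bottom-up (empty subtree = -1):
  height(1) = 1 + max(-1, -1) = 0
  height(3) = 1 + max(0, -1) = 1
  height(10) = 1 + max(-1, -1) = 0
  height(19) = 1 + max(-1, -1) = 0
  height(12) = 1 + max(0, 0) = 1
  height(27) = 1 + max(-1, -1) = 0
  height(28) = 1 + max(0, -1) = 1
  height(36) = 1 + max(1, -1) = 2
  height(22) = 1 + max(-1, 2) = 3
  height(21) = 1 + max(1, 3) = 4
  height(9) = 1 + max(1, 4) = 5
  height(47) = 1 + max(5, -1) = 6
Height = 6


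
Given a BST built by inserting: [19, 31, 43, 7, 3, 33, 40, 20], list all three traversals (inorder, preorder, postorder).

Tree insertion order: [19, 31, 43, 7, 3, 33, 40, 20]
Tree (level-order array): [19, 7, 31, 3, None, 20, 43, None, None, None, None, 33, None, None, 40]
Inorder (L, root, R): [3, 7, 19, 20, 31, 33, 40, 43]
Preorder (root, L, R): [19, 7, 3, 31, 20, 43, 33, 40]
Postorder (L, R, root): [3, 7, 20, 40, 33, 43, 31, 19]


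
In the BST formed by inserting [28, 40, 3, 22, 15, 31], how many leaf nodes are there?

Tree built from: [28, 40, 3, 22, 15, 31]
Tree (level-order array): [28, 3, 40, None, 22, 31, None, 15]
Rule: A leaf has 0 children.
Per-node child counts:
  node 28: 2 child(ren)
  node 3: 1 child(ren)
  node 22: 1 child(ren)
  node 15: 0 child(ren)
  node 40: 1 child(ren)
  node 31: 0 child(ren)
Matching nodes: [15, 31]
Count of leaf nodes: 2


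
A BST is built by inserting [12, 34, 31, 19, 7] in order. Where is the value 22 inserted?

Starting tree (level order): [12, 7, 34, None, None, 31, None, 19]
Insertion path: 12 -> 34 -> 31 -> 19
Result: insert 22 as right child of 19
Final tree (level order): [12, 7, 34, None, None, 31, None, 19, None, None, 22]


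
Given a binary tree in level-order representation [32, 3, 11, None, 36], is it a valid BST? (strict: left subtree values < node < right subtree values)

Level-order array: [32, 3, 11, None, 36]
Validate using subtree bounds (lo, hi): at each node, require lo < value < hi,
then recurse left with hi=value and right with lo=value.
Preorder trace (stopping at first violation):
  at node 32 with bounds (-inf, +inf): OK
  at node 3 with bounds (-inf, 32): OK
  at node 36 with bounds (3, 32): VIOLATION
Node 36 violates its bound: not (3 < 36 < 32).
Result: Not a valid BST


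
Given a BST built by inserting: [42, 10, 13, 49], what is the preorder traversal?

Tree insertion order: [42, 10, 13, 49]
Tree (level-order array): [42, 10, 49, None, 13]
Preorder traversal: [42, 10, 13, 49]


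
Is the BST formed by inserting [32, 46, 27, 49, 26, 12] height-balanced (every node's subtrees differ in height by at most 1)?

Tree (level-order array): [32, 27, 46, 26, None, None, 49, 12]
Definition: a tree is height-balanced if, at every node, |h(left) - h(right)| <= 1 (empty subtree has height -1).
Bottom-up per-node check:
  node 12: h_left=-1, h_right=-1, diff=0 [OK], height=0
  node 26: h_left=0, h_right=-1, diff=1 [OK], height=1
  node 27: h_left=1, h_right=-1, diff=2 [FAIL (|1--1|=2 > 1)], height=2
  node 49: h_left=-1, h_right=-1, diff=0 [OK], height=0
  node 46: h_left=-1, h_right=0, diff=1 [OK], height=1
  node 32: h_left=2, h_right=1, diff=1 [OK], height=3
Node 27 violates the condition: |1 - -1| = 2 > 1.
Result: Not balanced


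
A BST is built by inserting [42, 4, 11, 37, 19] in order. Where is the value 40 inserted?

Starting tree (level order): [42, 4, None, None, 11, None, 37, 19]
Insertion path: 42 -> 4 -> 11 -> 37
Result: insert 40 as right child of 37
Final tree (level order): [42, 4, None, None, 11, None, 37, 19, 40]


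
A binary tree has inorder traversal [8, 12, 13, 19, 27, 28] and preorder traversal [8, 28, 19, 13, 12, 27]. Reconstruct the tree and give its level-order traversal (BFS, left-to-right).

Inorder:  [8, 12, 13, 19, 27, 28]
Preorder: [8, 28, 19, 13, 12, 27]
Algorithm: preorder visits root first, so consume preorder in order;
for each root, split the current inorder slice at that value into
left-subtree inorder and right-subtree inorder, then recurse.
Recursive splits:
  root=8; inorder splits into left=[], right=[12, 13, 19, 27, 28]
  root=28; inorder splits into left=[12, 13, 19, 27], right=[]
  root=19; inorder splits into left=[12, 13], right=[27]
  root=13; inorder splits into left=[12], right=[]
  root=12; inorder splits into left=[], right=[]
  root=27; inorder splits into left=[], right=[]
Reconstructed level-order: [8, 28, 19, 13, 27, 12]


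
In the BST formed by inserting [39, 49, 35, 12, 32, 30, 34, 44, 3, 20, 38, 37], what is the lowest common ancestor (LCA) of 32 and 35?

Tree insertion order: [39, 49, 35, 12, 32, 30, 34, 44, 3, 20, 38, 37]
Tree (level-order array): [39, 35, 49, 12, 38, 44, None, 3, 32, 37, None, None, None, None, None, 30, 34, None, None, 20]
In a BST, the LCA of p=32, q=35 is the first node v on the
root-to-leaf path with p <= v <= q (go left if both < v, right if both > v).
Walk from root:
  at 39: both 32 and 35 < 39, go left
  at 35: 32 <= 35 <= 35, this is the LCA
LCA = 35


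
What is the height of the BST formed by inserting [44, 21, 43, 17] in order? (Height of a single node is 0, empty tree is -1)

Insertion order: [44, 21, 43, 17]
Tree (level-order array): [44, 21, None, 17, 43]
Compute height bottom-up (empty subtree = -1):
  height(17) = 1 + max(-1, -1) = 0
  height(43) = 1 + max(-1, -1) = 0
  height(21) = 1 + max(0, 0) = 1
  height(44) = 1 + max(1, -1) = 2
Height = 2


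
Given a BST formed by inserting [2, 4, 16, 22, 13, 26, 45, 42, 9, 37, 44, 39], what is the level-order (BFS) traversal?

Tree insertion order: [2, 4, 16, 22, 13, 26, 45, 42, 9, 37, 44, 39]
Tree (level-order array): [2, None, 4, None, 16, 13, 22, 9, None, None, 26, None, None, None, 45, 42, None, 37, 44, None, 39]
BFS from the root, enqueuing left then right child of each popped node:
  queue [2] -> pop 2, enqueue [4], visited so far: [2]
  queue [4] -> pop 4, enqueue [16], visited so far: [2, 4]
  queue [16] -> pop 16, enqueue [13, 22], visited so far: [2, 4, 16]
  queue [13, 22] -> pop 13, enqueue [9], visited so far: [2, 4, 16, 13]
  queue [22, 9] -> pop 22, enqueue [26], visited so far: [2, 4, 16, 13, 22]
  queue [9, 26] -> pop 9, enqueue [none], visited so far: [2, 4, 16, 13, 22, 9]
  queue [26] -> pop 26, enqueue [45], visited so far: [2, 4, 16, 13, 22, 9, 26]
  queue [45] -> pop 45, enqueue [42], visited so far: [2, 4, 16, 13, 22, 9, 26, 45]
  queue [42] -> pop 42, enqueue [37, 44], visited so far: [2, 4, 16, 13, 22, 9, 26, 45, 42]
  queue [37, 44] -> pop 37, enqueue [39], visited so far: [2, 4, 16, 13, 22, 9, 26, 45, 42, 37]
  queue [44, 39] -> pop 44, enqueue [none], visited so far: [2, 4, 16, 13, 22, 9, 26, 45, 42, 37, 44]
  queue [39] -> pop 39, enqueue [none], visited so far: [2, 4, 16, 13, 22, 9, 26, 45, 42, 37, 44, 39]
Result: [2, 4, 16, 13, 22, 9, 26, 45, 42, 37, 44, 39]


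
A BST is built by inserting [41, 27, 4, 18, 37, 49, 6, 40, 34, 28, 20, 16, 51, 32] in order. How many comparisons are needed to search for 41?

Search path for 41: 41
Found: True
Comparisons: 1


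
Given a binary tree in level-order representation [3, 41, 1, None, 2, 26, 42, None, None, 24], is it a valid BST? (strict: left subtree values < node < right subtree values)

Level-order array: [3, 41, 1, None, 2, 26, 42, None, None, 24]
Validate using subtree bounds (lo, hi): at each node, require lo < value < hi,
then recurse left with hi=value and right with lo=value.
Preorder trace (stopping at first violation):
  at node 3 with bounds (-inf, +inf): OK
  at node 41 with bounds (-inf, 3): VIOLATION
Node 41 violates its bound: not (-inf < 41 < 3).
Result: Not a valid BST


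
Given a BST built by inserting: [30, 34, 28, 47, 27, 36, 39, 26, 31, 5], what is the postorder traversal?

Tree insertion order: [30, 34, 28, 47, 27, 36, 39, 26, 31, 5]
Tree (level-order array): [30, 28, 34, 27, None, 31, 47, 26, None, None, None, 36, None, 5, None, None, 39]
Postorder traversal: [5, 26, 27, 28, 31, 39, 36, 47, 34, 30]


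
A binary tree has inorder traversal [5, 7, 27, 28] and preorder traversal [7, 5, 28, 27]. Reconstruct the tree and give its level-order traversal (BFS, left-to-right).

Inorder:  [5, 7, 27, 28]
Preorder: [7, 5, 28, 27]
Algorithm: preorder visits root first, so consume preorder in order;
for each root, split the current inorder slice at that value into
left-subtree inorder and right-subtree inorder, then recurse.
Recursive splits:
  root=7; inorder splits into left=[5], right=[27, 28]
  root=5; inorder splits into left=[], right=[]
  root=28; inorder splits into left=[27], right=[]
  root=27; inorder splits into left=[], right=[]
Reconstructed level-order: [7, 5, 28, 27]


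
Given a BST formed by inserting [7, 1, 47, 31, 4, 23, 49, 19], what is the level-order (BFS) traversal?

Tree insertion order: [7, 1, 47, 31, 4, 23, 49, 19]
Tree (level-order array): [7, 1, 47, None, 4, 31, 49, None, None, 23, None, None, None, 19]
BFS from the root, enqueuing left then right child of each popped node:
  queue [7] -> pop 7, enqueue [1, 47], visited so far: [7]
  queue [1, 47] -> pop 1, enqueue [4], visited so far: [7, 1]
  queue [47, 4] -> pop 47, enqueue [31, 49], visited so far: [7, 1, 47]
  queue [4, 31, 49] -> pop 4, enqueue [none], visited so far: [7, 1, 47, 4]
  queue [31, 49] -> pop 31, enqueue [23], visited so far: [7, 1, 47, 4, 31]
  queue [49, 23] -> pop 49, enqueue [none], visited so far: [7, 1, 47, 4, 31, 49]
  queue [23] -> pop 23, enqueue [19], visited so far: [7, 1, 47, 4, 31, 49, 23]
  queue [19] -> pop 19, enqueue [none], visited so far: [7, 1, 47, 4, 31, 49, 23, 19]
Result: [7, 1, 47, 4, 31, 49, 23, 19]


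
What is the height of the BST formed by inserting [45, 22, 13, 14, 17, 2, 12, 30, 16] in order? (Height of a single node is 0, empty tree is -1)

Insertion order: [45, 22, 13, 14, 17, 2, 12, 30, 16]
Tree (level-order array): [45, 22, None, 13, 30, 2, 14, None, None, None, 12, None, 17, None, None, 16]
Compute height bottom-up (empty subtree = -1):
  height(12) = 1 + max(-1, -1) = 0
  height(2) = 1 + max(-1, 0) = 1
  height(16) = 1 + max(-1, -1) = 0
  height(17) = 1 + max(0, -1) = 1
  height(14) = 1 + max(-1, 1) = 2
  height(13) = 1 + max(1, 2) = 3
  height(30) = 1 + max(-1, -1) = 0
  height(22) = 1 + max(3, 0) = 4
  height(45) = 1 + max(4, -1) = 5
Height = 5


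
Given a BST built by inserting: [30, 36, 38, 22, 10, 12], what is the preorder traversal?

Tree insertion order: [30, 36, 38, 22, 10, 12]
Tree (level-order array): [30, 22, 36, 10, None, None, 38, None, 12]
Preorder traversal: [30, 22, 10, 12, 36, 38]


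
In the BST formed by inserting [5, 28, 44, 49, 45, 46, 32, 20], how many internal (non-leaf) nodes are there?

Tree built from: [5, 28, 44, 49, 45, 46, 32, 20]
Tree (level-order array): [5, None, 28, 20, 44, None, None, 32, 49, None, None, 45, None, None, 46]
Rule: An internal node has at least one child.
Per-node child counts:
  node 5: 1 child(ren)
  node 28: 2 child(ren)
  node 20: 0 child(ren)
  node 44: 2 child(ren)
  node 32: 0 child(ren)
  node 49: 1 child(ren)
  node 45: 1 child(ren)
  node 46: 0 child(ren)
Matching nodes: [5, 28, 44, 49, 45]
Count of internal (non-leaf) nodes: 5


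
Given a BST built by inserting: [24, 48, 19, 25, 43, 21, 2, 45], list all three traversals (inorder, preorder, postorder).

Tree insertion order: [24, 48, 19, 25, 43, 21, 2, 45]
Tree (level-order array): [24, 19, 48, 2, 21, 25, None, None, None, None, None, None, 43, None, 45]
Inorder (L, root, R): [2, 19, 21, 24, 25, 43, 45, 48]
Preorder (root, L, R): [24, 19, 2, 21, 48, 25, 43, 45]
Postorder (L, R, root): [2, 21, 19, 45, 43, 25, 48, 24]


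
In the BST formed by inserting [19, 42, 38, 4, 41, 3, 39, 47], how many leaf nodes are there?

Tree built from: [19, 42, 38, 4, 41, 3, 39, 47]
Tree (level-order array): [19, 4, 42, 3, None, 38, 47, None, None, None, 41, None, None, 39]
Rule: A leaf has 0 children.
Per-node child counts:
  node 19: 2 child(ren)
  node 4: 1 child(ren)
  node 3: 0 child(ren)
  node 42: 2 child(ren)
  node 38: 1 child(ren)
  node 41: 1 child(ren)
  node 39: 0 child(ren)
  node 47: 0 child(ren)
Matching nodes: [3, 39, 47]
Count of leaf nodes: 3


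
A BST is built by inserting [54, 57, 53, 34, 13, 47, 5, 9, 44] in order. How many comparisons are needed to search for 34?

Search path for 34: 54 -> 53 -> 34
Found: True
Comparisons: 3


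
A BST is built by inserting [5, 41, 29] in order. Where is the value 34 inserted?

Starting tree (level order): [5, None, 41, 29]
Insertion path: 5 -> 41 -> 29
Result: insert 34 as right child of 29
Final tree (level order): [5, None, 41, 29, None, None, 34]


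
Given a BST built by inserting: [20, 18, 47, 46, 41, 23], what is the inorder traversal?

Tree insertion order: [20, 18, 47, 46, 41, 23]
Tree (level-order array): [20, 18, 47, None, None, 46, None, 41, None, 23]
Inorder traversal: [18, 20, 23, 41, 46, 47]


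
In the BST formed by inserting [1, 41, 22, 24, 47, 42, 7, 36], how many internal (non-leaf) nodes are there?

Tree built from: [1, 41, 22, 24, 47, 42, 7, 36]
Tree (level-order array): [1, None, 41, 22, 47, 7, 24, 42, None, None, None, None, 36]
Rule: An internal node has at least one child.
Per-node child counts:
  node 1: 1 child(ren)
  node 41: 2 child(ren)
  node 22: 2 child(ren)
  node 7: 0 child(ren)
  node 24: 1 child(ren)
  node 36: 0 child(ren)
  node 47: 1 child(ren)
  node 42: 0 child(ren)
Matching nodes: [1, 41, 22, 24, 47]
Count of internal (non-leaf) nodes: 5


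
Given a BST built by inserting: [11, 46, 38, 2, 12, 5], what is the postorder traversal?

Tree insertion order: [11, 46, 38, 2, 12, 5]
Tree (level-order array): [11, 2, 46, None, 5, 38, None, None, None, 12]
Postorder traversal: [5, 2, 12, 38, 46, 11]


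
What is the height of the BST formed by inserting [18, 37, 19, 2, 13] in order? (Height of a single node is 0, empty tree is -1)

Insertion order: [18, 37, 19, 2, 13]
Tree (level-order array): [18, 2, 37, None, 13, 19]
Compute height bottom-up (empty subtree = -1):
  height(13) = 1 + max(-1, -1) = 0
  height(2) = 1 + max(-1, 0) = 1
  height(19) = 1 + max(-1, -1) = 0
  height(37) = 1 + max(0, -1) = 1
  height(18) = 1 + max(1, 1) = 2
Height = 2


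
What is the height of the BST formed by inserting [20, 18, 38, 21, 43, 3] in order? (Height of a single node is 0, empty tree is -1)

Insertion order: [20, 18, 38, 21, 43, 3]
Tree (level-order array): [20, 18, 38, 3, None, 21, 43]
Compute height bottom-up (empty subtree = -1):
  height(3) = 1 + max(-1, -1) = 0
  height(18) = 1 + max(0, -1) = 1
  height(21) = 1 + max(-1, -1) = 0
  height(43) = 1 + max(-1, -1) = 0
  height(38) = 1 + max(0, 0) = 1
  height(20) = 1 + max(1, 1) = 2
Height = 2


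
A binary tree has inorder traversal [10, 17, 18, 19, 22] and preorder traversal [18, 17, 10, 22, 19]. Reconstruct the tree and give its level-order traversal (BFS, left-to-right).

Inorder:  [10, 17, 18, 19, 22]
Preorder: [18, 17, 10, 22, 19]
Algorithm: preorder visits root first, so consume preorder in order;
for each root, split the current inorder slice at that value into
left-subtree inorder and right-subtree inorder, then recurse.
Recursive splits:
  root=18; inorder splits into left=[10, 17], right=[19, 22]
  root=17; inorder splits into left=[10], right=[]
  root=10; inorder splits into left=[], right=[]
  root=22; inorder splits into left=[19], right=[]
  root=19; inorder splits into left=[], right=[]
Reconstructed level-order: [18, 17, 22, 10, 19]


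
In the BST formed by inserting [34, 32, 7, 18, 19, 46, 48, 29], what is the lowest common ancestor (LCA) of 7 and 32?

Tree insertion order: [34, 32, 7, 18, 19, 46, 48, 29]
Tree (level-order array): [34, 32, 46, 7, None, None, 48, None, 18, None, None, None, 19, None, 29]
In a BST, the LCA of p=7, q=32 is the first node v on the
root-to-leaf path with p <= v <= q (go left if both < v, right if both > v).
Walk from root:
  at 34: both 7 and 32 < 34, go left
  at 32: 7 <= 32 <= 32, this is the LCA
LCA = 32


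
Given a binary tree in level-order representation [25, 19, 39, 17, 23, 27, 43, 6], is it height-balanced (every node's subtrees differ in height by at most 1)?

Tree (level-order array): [25, 19, 39, 17, 23, 27, 43, 6]
Definition: a tree is height-balanced if, at every node, |h(left) - h(right)| <= 1 (empty subtree has height -1).
Bottom-up per-node check:
  node 6: h_left=-1, h_right=-1, diff=0 [OK], height=0
  node 17: h_left=0, h_right=-1, diff=1 [OK], height=1
  node 23: h_left=-1, h_right=-1, diff=0 [OK], height=0
  node 19: h_left=1, h_right=0, diff=1 [OK], height=2
  node 27: h_left=-1, h_right=-1, diff=0 [OK], height=0
  node 43: h_left=-1, h_right=-1, diff=0 [OK], height=0
  node 39: h_left=0, h_right=0, diff=0 [OK], height=1
  node 25: h_left=2, h_right=1, diff=1 [OK], height=3
All nodes satisfy the balance condition.
Result: Balanced


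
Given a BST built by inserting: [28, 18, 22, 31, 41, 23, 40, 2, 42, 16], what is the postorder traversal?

Tree insertion order: [28, 18, 22, 31, 41, 23, 40, 2, 42, 16]
Tree (level-order array): [28, 18, 31, 2, 22, None, 41, None, 16, None, 23, 40, 42]
Postorder traversal: [16, 2, 23, 22, 18, 40, 42, 41, 31, 28]


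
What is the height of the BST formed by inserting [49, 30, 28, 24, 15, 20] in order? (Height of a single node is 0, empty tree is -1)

Insertion order: [49, 30, 28, 24, 15, 20]
Tree (level-order array): [49, 30, None, 28, None, 24, None, 15, None, None, 20]
Compute height bottom-up (empty subtree = -1):
  height(20) = 1 + max(-1, -1) = 0
  height(15) = 1 + max(-1, 0) = 1
  height(24) = 1 + max(1, -1) = 2
  height(28) = 1 + max(2, -1) = 3
  height(30) = 1 + max(3, -1) = 4
  height(49) = 1 + max(4, -1) = 5
Height = 5


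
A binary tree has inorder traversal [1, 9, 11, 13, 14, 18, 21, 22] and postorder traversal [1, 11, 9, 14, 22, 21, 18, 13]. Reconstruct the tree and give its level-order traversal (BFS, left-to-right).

Inorder:   [1, 9, 11, 13, 14, 18, 21, 22]
Postorder: [1, 11, 9, 14, 22, 21, 18, 13]
Algorithm: postorder visits root last, so walk postorder right-to-left;
each value is the root of the current inorder slice — split it at that
value, recurse on the right subtree first, then the left.
Recursive splits:
  root=13; inorder splits into left=[1, 9, 11], right=[14, 18, 21, 22]
  root=18; inorder splits into left=[14], right=[21, 22]
  root=21; inorder splits into left=[], right=[22]
  root=22; inorder splits into left=[], right=[]
  root=14; inorder splits into left=[], right=[]
  root=9; inorder splits into left=[1], right=[11]
  root=11; inorder splits into left=[], right=[]
  root=1; inorder splits into left=[], right=[]
Reconstructed level-order: [13, 9, 18, 1, 11, 14, 21, 22]


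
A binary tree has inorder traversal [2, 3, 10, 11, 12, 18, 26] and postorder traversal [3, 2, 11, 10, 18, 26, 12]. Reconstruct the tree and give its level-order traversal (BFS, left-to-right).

Inorder:   [2, 3, 10, 11, 12, 18, 26]
Postorder: [3, 2, 11, 10, 18, 26, 12]
Algorithm: postorder visits root last, so walk postorder right-to-left;
each value is the root of the current inorder slice — split it at that
value, recurse on the right subtree first, then the left.
Recursive splits:
  root=12; inorder splits into left=[2, 3, 10, 11], right=[18, 26]
  root=26; inorder splits into left=[18], right=[]
  root=18; inorder splits into left=[], right=[]
  root=10; inorder splits into left=[2, 3], right=[11]
  root=11; inorder splits into left=[], right=[]
  root=2; inorder splits into left=[], right=[3]
  root=3; inorder splits into left=[], right=[]
Reconstructed level-order: [12, 10, 26, 2, 11, 18, 3]


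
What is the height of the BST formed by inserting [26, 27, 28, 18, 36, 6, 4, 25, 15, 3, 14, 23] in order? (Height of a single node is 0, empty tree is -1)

Insertion order: [26, 27, 28, 18, 36, 6, 4, 25, 15, 3, 14, 23]
Tree (level-order array): [26, 18, 27, 6, 25, None, 28, 4, 15, 23, None, None, 36, 3, None, 14]
Compute height bottom-up (empty subtree = -1):
  height(3) = 1 + max(-1, -1) = 0
  height(4) = 1 + max(0, -1) = 1
  height(14) = 1 + max(-1, -1) = 0
  height(15) = 1 + max(0, -1) = 1
  height(6) = 1 + max(1, 1) = 2
  height(23) = 1 + max(-1, -1) = 0
  height(25) = 1 + max(0, -1) = 1
  height(18) = 1 + max(2, 1) = 3
  height(36) = 1 + max(-1, -1) = 0
  height(28) = 1 + max(-1, 0) = 1
  height(27) = 1 + max(-1, 1) = 2
  height(26) = 1 + max(3, 2) = 4
Height = 4


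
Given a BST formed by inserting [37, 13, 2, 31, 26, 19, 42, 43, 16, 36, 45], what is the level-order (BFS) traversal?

Tree insertion order: [37, 13, 2, 31, 26, 19, 42, 43, 16, 36, 45]
Tree (level-order array): [37, 13, 42, 2, 31, None, 43, None, None, 26, 36, None, 45, 19, None, None, None, None, None, 16]
BFS from the root, enqueuing left then right child of each popped node:
  queue [37] -> pop 37, enqueue [13, 42], visited so far: [37]
  queue [13, 42] -> pop 13, enqueue [2, 31], visited so far: [37, 13]
  queue [42, 2, 31] -> pop 42, enqueue [43], visited so far: [37, 13, 42]
  queue [2, 31, 43] -> pop 2, enqueue [none], visited so far: [37, 13, 42, 2]
  queue [31, 43] -> pop 31, enqueue [26, 36], visited so far: [37, 13, 42, 2, 31]
  queue [43, 26, 36] -> pop 43, enqueue [45], visited so far: [37, 13, 42, 2, 31, 43]
  queue [26, 36, 45] -> pop 26, enqueue [19], visited so far: [37, 13, 42, 2, 31, 43, 26]
  queue [36, 45, 19] -> pop 36, enqueue [none], visited so far: [37, 13, 42, 2, 31, 43, 26, 36]
  queue [45, 19] -> pop 45, enqueue [none], visited so far: [37, 13, 42, 2, 31, 43, 26, 36, 45]
  queue [19] -> pop 19, enqueue [16], visited so far: [37, 13, 42, 2, 31, 43, 26, 36, 45, 19]
  queue [16] -> pop 16, enqueue [none], visited so far: [37, 13, 42, 2, 31, 43, 26, 36, 45, 19, 16]
Result: [37, 13, 42, 2, 31, 43, 26, 36, 45, 19, 16]


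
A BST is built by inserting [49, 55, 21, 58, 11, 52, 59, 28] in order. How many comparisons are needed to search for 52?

Search path for 52: 49 -> 55 -> 52
Found: True
Comparisons: 3


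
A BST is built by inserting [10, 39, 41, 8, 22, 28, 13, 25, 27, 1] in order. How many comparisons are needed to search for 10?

Search path for 10: 10
Found: True
Comparisons: 1


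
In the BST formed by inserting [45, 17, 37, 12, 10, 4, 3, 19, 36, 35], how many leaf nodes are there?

Tree built from: [45, 17, 37, 12, 10, 4, 3, 19, 36, 35]
Tree (level-order array): [45, 17, None, 12, 37, 10, None, 19, None, 4, None, None, 36, 3, None, 35]
Rule: A leaf has 0 children.
Per-node child counts:
  node 45: 1 child(ren)
  node 17: 2 child(ren)
  node 12: 1 child(ren)
  node 10: 1 child(ren)
  node 4: 1 child(ren)
  node 3: 0 child(ren)
  node 37: 1 child(ren)
  node 19: 1 child(ren)
  node 36: 1 child(ren)
  node 35: 0 child(ren)
Matching nodes: [3, 35]
Count of leaf nodes: 2


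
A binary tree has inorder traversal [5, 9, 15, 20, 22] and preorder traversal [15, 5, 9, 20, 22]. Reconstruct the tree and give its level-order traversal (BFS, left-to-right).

Inorder:  [5, 9, 15, 20, 22]
Preorder: [15, 5, 9, 20, 22]
Algorithm: preorder visits root first, so consume preorder in order;
for each root, split the current inorder slice at that value into
left-subtree inorder and right-subtree inorder, then recurse.
Recursive splits:
  root=15; inorder splits into left=[5, 9], right=[20, 22]
  root=5; inorder splits into left=[], right=[9]
  root=9; inorder splits into left=[], right=[]
  root=20; inorder splits into left=[], right=[22]
  root=22; inorder splits into left=[], right=[]
Reconstructed level-order: [15, 5, 20, 9, 22]


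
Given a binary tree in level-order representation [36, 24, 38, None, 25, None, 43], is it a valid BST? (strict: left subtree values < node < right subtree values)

Level-order array: [36, 24, 38, None, 25, None, 43]
Validate using subtree bounds (lo, hi): at each node, require lo < value < hi,
then recurse left with hi=value and right with lo=value.
Preorder trace (stopping at first violation):
  at node 36 with bounds (-inf, +inf): OK
  at node 24 with bounds (-inf, 36): OK
  at node 25 with bounds (24, 36): OK
  at node 38 with bounds (36, +inf): OK
  at node 43 with bounds (38, +inf): OK
No violation found at any node.
Result: Valid BST


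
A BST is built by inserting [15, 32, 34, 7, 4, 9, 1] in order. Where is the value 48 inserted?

Starting tree (level order): [15, 7, 32, 4, 9, None, 34, 1]
Insertion path: 15 -> 32 -> 34
Result: insert 48 as right child of 34
Final tree (level order): [15, 7, 32, 4, 9, None, 34, 1, None, None, None, None, 48]


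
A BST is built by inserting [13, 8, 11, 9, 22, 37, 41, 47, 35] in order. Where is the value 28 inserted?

Starting tree (level order): [13, 8, 22, None, 11, None, 37, 9, None, 35, 41, None, None, None, None, None, 47]
Insertion path: 13 -> 22 -> 37 -> 35
Result: insert 28 as left child of 35
Final tree (level order): [13, 8, 22, None, 11, None, 37, 9, None, 35, 41, None, None, 28, None, None, 47]


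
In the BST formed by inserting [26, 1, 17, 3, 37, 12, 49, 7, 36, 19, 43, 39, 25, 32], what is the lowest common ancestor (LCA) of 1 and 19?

Tree insertion order: [26, 1, 17, 3, 37, 12, 49, 7, 36, 19, 43, 39, 25, 32]
Tree (level-order array): [26, 1, 37, None, 17, 36, 49, 3, 19, 32, None, 43, None, None, 12, None, 25, None, None, 39, None, 7]
In a BST, the LCA of p=1, q=19 is the first node v on the
root-to-leaf path with p <= v <= q (go left if both < v, right if both > v).
Walk from root:
  at 26: both 1 and 19 < 26, go left
  at 1: 1 <= 1 <= 19, this is the LCA
LCA = 1


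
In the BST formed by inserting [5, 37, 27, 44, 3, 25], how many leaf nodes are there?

Tree built from: [5, 37, 27, 44, 3, 25]
Tree (level-order array): [5, 3, 37, None, None, 27, 44, 25]
Rule: A leaf has 0 children.
Per-node child counts:
  node 5: 2 child(ren)
  node 3: 0 child(ren)
  node 37: 2 child(ren)
  node 27: 1 child(ren)
  node 25: 0 child(ren)
  node 44: 0 child(ren)
Matching nodes: [3, 25, 44]
Count of leaf nodes: 3


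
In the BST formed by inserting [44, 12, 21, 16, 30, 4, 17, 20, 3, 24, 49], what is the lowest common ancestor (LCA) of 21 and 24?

Tree insertion order: [44, 12, 21, 16, 30, 4, 17, 20, 3, 24, 49]
Tree (level-order array): [44, 12, 49, 4, 21, None, None, 3, None, 16, 30, None, None, None, 17, 24, None, None, 20]
In a BST, the LCA of p=21, q=24 is the first node v on the
root-to-leaf path with p <= v <= q (go left if both < v, right if both > v).
Walk from root:
  at 44: both 21 and 24 < 44, go left
  at 12: both 21 and 24 > 12, go right
  at 21: 21 <= 21 <= 24, this is the LCA
LCA = 21


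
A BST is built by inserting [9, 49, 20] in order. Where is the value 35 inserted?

Starting tree (level order): [9, None, 49, 20]
Insertion path: 9 -> 49 -> 20
Result: insert 35 as right child of 20
Final tree (level order): [9, None, 49, 20, None, None, 35]


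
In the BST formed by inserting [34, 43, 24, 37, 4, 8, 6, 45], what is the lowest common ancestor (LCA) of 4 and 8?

Tree insertion order: [34, 43, 24, 37, 4, 8, 6, 45]
Tree (level-order array): [34, 24, 43, 4, None, 37, 45, None, 8, None, None, None, None, 6]
In a BST, the LCA of p=4, q=8 is the first node v on the
root-to-leaf path with p <= v <= q (go left if both < v, right if both > v).
Walk from root:
  at 34: both 4 and 8 < 34, go left
  at 24: both 4 and 8 < 24, go left
  at 4: 4 <= 4 <= 8, this is the LCA
LCA = 4


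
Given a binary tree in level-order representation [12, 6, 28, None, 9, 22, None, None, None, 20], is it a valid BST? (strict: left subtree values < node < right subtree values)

Level-order array: [12, 6, 28, None, 9, 22, None, None, None, 20]
Validate using subtree bounds (lo, hi): at each node, require lo < value < hi,
then recurse left with hi=value and right with lo=value.
Preorder trace (stopping at first violation):
  at node 12 with bounds (-inf, +inf): OK
  at node 6 with bounds (-inf, 12): OK
  at node 9 with bounds (6, 12): OK
  at node 28 with bounds (12, +inf): OK
  at node 22 with bounds (12, 28): OK
  at node 20 with bounds (12, 22): OK
No violation found at any node.
Result: Valid BST


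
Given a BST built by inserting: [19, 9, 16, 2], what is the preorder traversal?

Tree insertion order: [19, 9, 16, 2]
Tree (level-order array): [19, 9, None, 2, 16]
Preorder traversal: [19, 9, 2, 16]


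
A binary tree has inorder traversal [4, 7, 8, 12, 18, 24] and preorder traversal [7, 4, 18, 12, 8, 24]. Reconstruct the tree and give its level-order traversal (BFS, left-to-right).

Inorder:  [4, 7, 8, 12, 18, 24]
Preorder: [7, 4, 18, 12, 8, 24]
Algorithm: preorder visits root first, so consume preorder in order;
for each root, split the current inorder slice at that value into
left-subtree inorder and right-subtree inorder, then recurse.
Recursive splits:
  root=7; inorder splits into left=[4], right=[8, 12, 18, 24]
  root=4; inorder splits into left=[], right=[]
  root=18; inorder splits into left=[8, 12], right=[24]
  root=12; inorder splits into left=[8], right=[]
  root=8; inorder splits into left=[], right=[]
  root=24; inorder splits into left=[], right=[]
Reconstructed level-order: [7, 4, 18, 12, 24, 8]


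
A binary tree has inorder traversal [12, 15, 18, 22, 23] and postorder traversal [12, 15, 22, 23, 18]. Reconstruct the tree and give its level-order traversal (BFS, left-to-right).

Inorder:   [12, 15, 18, 22, 23]
Postorder: [12, 15, 22, 23, 18]
Algorithm: postorder visits root last, so walk postorder right-to-left;
each value is the root of the current inorder slice — split it at that
value, recurse on the right subtree first, then the left.
Recursive splits:
  root=18; inorder splits into left=[12, 15], right=[22, 23]
  root=23; inorder splits into left=[22], right=[]
  root=22; inorder splits into left=[], right=[]
  root=15; inorder splits into left=[12], right=[]
  root=12; inorder splits into left=[], right=[]
Reconstructed level-order: [18, 15, 23, 12, 22]


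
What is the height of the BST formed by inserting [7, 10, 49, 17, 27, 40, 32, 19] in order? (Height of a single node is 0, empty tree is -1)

Insertion order: [7, 10, 49, 17, 27, 40, 32, 19]
Tree (level-order array): [7, None, 10, None, 49, 17, None, None, 27, 19, 40, None, None, 32]
Compute height bottom-up (empty subtree = -1):
  height(19) = 1 + max(-1, -1) = 0
  height(32) = 1 + max(-1, -1) = 0
  height(40) = 1 + max(0, -1) = 1
  height(27) = 1 + max(0, 1) = 2
  height(17) = 1 + max(-1, 2) = 3
  height(49) = 1 + max(3, -1) = 4
  height(10) = 1 + max(-1, 4) = 5
  height(7) = 1 + max(-1, 5) = 6
Height = 6


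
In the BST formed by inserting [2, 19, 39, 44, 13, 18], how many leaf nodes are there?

Tree built from: [2, 19, 39, 44, 13, 18]
Tree (level-order array): [2, None, 19, 13, 39, None, 18, None, 44]
Rule: A leaf has 0 children.
Per-node child counts:
  node 2: 1 child(ren)
  node 19: 2 child(ren)
  node 13: 1 child(ren)
  node 18: 0 child(ren)
  node 39: 1 child(ren)
  node 44: 0 child(ren)
Matching nodes: [18, 44]
Count of leaf nodes: 2


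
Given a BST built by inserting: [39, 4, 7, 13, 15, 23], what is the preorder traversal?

Tree insertion order: [39, 4, 7, 13, 15, 23]
Tree (level-order array): [39, 4, None, None, 7, None, 13, None, 15, None, 23]
Preorder traversal: [39, 4, 7, 13, 15, 23]


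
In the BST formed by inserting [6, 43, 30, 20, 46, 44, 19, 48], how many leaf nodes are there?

Tree built from: [6, 43, 30, 20, 46, 44, 19, 48]
Tree (level-order array): [6, None, 43, 30, 46, 20, None, 44, 48, 19]
Rule: A leaf has 0 children.
Per-node child counts:
  node 6: 1 child(ren)
  node 43: 2 child(ren)
  node 30: 1 child(ren)
  node 20: 1 child(ren)
  node 19: 0 child(ren)
  node 46: 2 child(ren)
  node 44: 0 child(ren)
  node 48: 0 child(ren)
Matching nodes: [19, 44, 48]
Count of leaf nodes: 3


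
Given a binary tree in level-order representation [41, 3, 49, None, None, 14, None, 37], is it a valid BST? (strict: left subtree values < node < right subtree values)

Level-order array: [41, 3, 49, None, None, 14, None, 37]
Validate using subtree bounds (lo, hi): at each node, require lo < value < hi,
then recurse left with hi=value and right with lo=value.
Preorder trace (stopping at first violation):
  at node 41 with bounds (-inf, +inf): OK
  at node 3 with bounds (-inf, 41): OK
  at node 49 with bounds (41, +inf): OK
  at node 14 with bounds (41, 49): VIOLATION
Node 14 violates its bound: not (41 < 14 < 49).
Result: Not a valid BST


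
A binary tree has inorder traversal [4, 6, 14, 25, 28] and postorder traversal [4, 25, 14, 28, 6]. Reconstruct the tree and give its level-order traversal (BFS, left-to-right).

Inorder:   [4, 6, 14, 25, 28]
Postorder: [4, 25, 14, 28, 6]
Algorithm: postorder visits root last, so walk postorder right-to-left;
each value is the root of the current inorder slice — split it at that
value, recurse on the right subtree first, then the left.
Recursive splits:
  root=6; inorder splits into left=[4], right=[14, 25, 28]
  root=28; inorder splits into left=[14, 25], right=[]
  root=14; inorder splits into left=[], right=[25]
  root=25; inorder splits into left=[], right=[]
  root=4; inorder splits into left=[], right=[]
Reconstructed level-order: [6, 4, 28, 14, 25]


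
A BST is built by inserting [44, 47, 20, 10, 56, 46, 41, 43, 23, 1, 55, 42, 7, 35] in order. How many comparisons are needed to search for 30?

Search path for 30: 44 -> 20 -> 41 -> 23 -> 35
Found: False
Comparisons: 5


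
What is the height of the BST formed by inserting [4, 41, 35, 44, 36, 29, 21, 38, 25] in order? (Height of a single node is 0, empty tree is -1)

Insertion order: [4, 41, 35, 44, 36, 29, 21, 38, 25]
Tree (level-order array): [4, None, 41, 35, 44, 29, 36, None, None, 21, None, None, 38, None, 25]
Compute height bottom-up (empty subtree = -1):
  height(25) = 1 + max(-1, -1) = 0
  height(21) = 1 + max(-1, 0) = 1
  height(29) = 1 + max(1, -1) = 2
  height(38) = 1 + max(-1, -1) = 0
  height(36) = 1 + max(-1, 0) = 1
  height(35) = 1 + max(2, 1) = 3
  height(44) = 1 + max(-1, -1) = 0
  height(41) = 1 + max(3, 0) = 4
  height(4) = 1 + max(-1, 4) = 5
Height = 5


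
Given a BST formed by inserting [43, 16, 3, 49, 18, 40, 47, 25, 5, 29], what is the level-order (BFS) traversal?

Tree insertion order: [43, 16, 3, 49, 18, 40, 47, 25, 5, 29]
Tree (level-order array): [43, 16, 49, 3, 18, 47, None, None, 5, None, 40, None, None, None, None, 25, None, None, 29]
BFS from the root, enqueuing left then right child of each popped node:
  queue [43] -> pop 43, enqueue [16, 49], visited so far: [43]
  queue [16, 49] -> pop 16, enqueue [3, 18], visited so far: [43, 16]
  queue [49, 3, 18] -> pop 49, enqueue [47], visited so far: [43, 16, 49]
  queue [3, 18, 47] -> pop 3, enqueue [5], visited so far: [43, 16, 49, 3]
  queue [18, 47, 5] -> pop 18, enqueue [40], visited so far: [43, 16, 49, 3, 18]
  queue [47, 5, 40] -> pop 47, enqueue [none], visited so far: [43, 16, 49, 3, 18, 47]
  queue [5, 40] -> pop 5, enqueue [none], visited so far: [43, 16, 49, 3, 18, 47, 5]
  queue [40] -> pop 40, enqueue [25], visited so far: [43, 16, 49, 3, 18, 47, 5, 40]
  queue [25] -> pop 25, enqueue [29], visited so far: [43, 16, 49, 3, 18, 47, 5, 40, 25]
  queue [29] -> pop 29, enqueue [none], visited so far: [43, 16, 49, 3, 18, 47, 5, 40, 25, 29]
Result: [43, 16, 49, 3, 18, 47, 5, 40, 25, 29]


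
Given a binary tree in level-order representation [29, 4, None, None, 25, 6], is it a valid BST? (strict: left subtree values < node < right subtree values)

Level-order array: [29, 4, None, None, 25, 6]
Validate using subtree bounds (lo, hi): at each node, require lo < value < hi,
then recurse left with hi=value and right with lo=value.
Preorder trace (stopping at first violation):
  at node 29 with bounds (-inf, +inf): OK
  at node 4 with bounds (-inf, 29): OK
  at node 25 with bounds (4, 29): OK
  at node 6 with bounds (4, 25): OK
No violation found at any node.
Result: Valid BST


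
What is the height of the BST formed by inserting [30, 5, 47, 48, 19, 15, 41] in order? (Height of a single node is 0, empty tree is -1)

Insertion order: [30, 5, 47, 48, 19, 15, 41]
Tree (level-order array): [30, 5, 47, None, 19, 41, 48, 15]
Compute height bottom-up (empty subtree = -1):
  height(15) = 1 + max(-1, -1) = 0
  height(19) = 1 + max(0, -1) = 1
  height(5) = 1 + max(-1, 1) = 2
  height(41) = 1 + max(-1, -1) = 0
  height(48) = 1 + max(-1, -1) = 0
  height(47) = 1 + max(0, 0) = 1
  height(30) = 1 + max(2, 1) = 3
Height = 3
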